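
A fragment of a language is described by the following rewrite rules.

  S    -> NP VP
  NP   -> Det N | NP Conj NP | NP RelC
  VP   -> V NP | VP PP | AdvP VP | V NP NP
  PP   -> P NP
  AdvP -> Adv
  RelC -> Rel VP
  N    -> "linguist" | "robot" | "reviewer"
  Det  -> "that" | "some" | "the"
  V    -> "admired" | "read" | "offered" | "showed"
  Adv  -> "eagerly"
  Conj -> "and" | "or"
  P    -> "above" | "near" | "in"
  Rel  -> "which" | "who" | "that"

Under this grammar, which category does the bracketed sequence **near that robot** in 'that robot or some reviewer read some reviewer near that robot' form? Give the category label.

PP

[S [NP [NP [Det that] [N robot]] [Conj or] [NP [Det some] [N reviewer]]] [VP [VP [V read] [NP [Det some] [N reviewer]]] [PP [P near] [NP [Det that] [N robot]]]]]
The span 'near that robot' is the PP node built by PP → P NP.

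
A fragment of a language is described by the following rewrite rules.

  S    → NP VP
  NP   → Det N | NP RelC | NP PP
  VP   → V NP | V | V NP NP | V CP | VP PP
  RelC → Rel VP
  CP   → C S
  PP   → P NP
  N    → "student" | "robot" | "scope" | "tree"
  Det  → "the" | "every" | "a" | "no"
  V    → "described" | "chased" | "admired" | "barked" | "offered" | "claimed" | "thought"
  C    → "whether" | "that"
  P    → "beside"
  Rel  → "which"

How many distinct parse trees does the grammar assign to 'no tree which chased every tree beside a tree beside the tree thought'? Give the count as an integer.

Two of the 9 distinct bracketings:
[S [NP [NP [Det no] [N tree]] [RelC [Rel which] [VP [V chased] [NP [NP [Det every] [N tree]] [PP [P beside] [NP [NP [Det a] [N tree]] [PP [P beside] [NP [Det the] [N tree]]]]]]]]] [VP [V thought]]]
[S [NP [NP [Det no] [N tree]] [RelC [Rel which] [VP [V chased] [NP [NP [NP [Det every] [N tree]] [PP [P beside] [NP [Det a] [N tree]]]] [PP [P beside] [NP [Det the] [N tree]]]]]]] [VP [V thought]]]
The trees differ in how a recursive rule is bracketed over the same span.

9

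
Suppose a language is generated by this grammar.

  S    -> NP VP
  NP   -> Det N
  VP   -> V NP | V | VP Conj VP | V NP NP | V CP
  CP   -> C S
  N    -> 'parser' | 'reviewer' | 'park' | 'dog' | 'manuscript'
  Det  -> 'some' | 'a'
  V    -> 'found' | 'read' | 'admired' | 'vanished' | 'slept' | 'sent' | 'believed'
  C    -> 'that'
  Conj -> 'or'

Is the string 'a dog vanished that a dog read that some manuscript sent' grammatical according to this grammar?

Grammatical

S
  NP
    Det: a
    N: dog
  VP
    V: vanished
    CP
      C: that
      S
        NP
          Det: a
          N: dog
        VP
          V: read
          CP
            C: that
            S
              NP
                Det: some
                N: manuscript
              VP
                V: sent
Each bracket corresponds to one application of a listed rule, so the string is derivable from S.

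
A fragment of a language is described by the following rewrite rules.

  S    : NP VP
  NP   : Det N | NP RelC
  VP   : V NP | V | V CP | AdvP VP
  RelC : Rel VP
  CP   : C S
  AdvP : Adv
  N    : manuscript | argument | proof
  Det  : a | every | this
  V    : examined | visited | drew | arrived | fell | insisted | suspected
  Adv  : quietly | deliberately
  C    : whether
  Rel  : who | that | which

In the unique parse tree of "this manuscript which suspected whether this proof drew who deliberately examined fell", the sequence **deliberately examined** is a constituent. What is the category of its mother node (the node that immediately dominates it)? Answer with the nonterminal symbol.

[S [NP [NP [NP [Det this] [N manuscript]] [RelC [Rel which] [VP [V suspected] [CP [C whether] [S [NP [Det this] [N proof]] [VP [V drew]]]]]]] [RelC [Rel who] [VP [AdvP [Adv deliberately]] [VP [V examined]]]]] [VP [V fell]]]
The span 'deliberately examined' is the VP node built by VP → AdvP VP.
Its mother is the RelC built by RelC → Rel VP.

RelC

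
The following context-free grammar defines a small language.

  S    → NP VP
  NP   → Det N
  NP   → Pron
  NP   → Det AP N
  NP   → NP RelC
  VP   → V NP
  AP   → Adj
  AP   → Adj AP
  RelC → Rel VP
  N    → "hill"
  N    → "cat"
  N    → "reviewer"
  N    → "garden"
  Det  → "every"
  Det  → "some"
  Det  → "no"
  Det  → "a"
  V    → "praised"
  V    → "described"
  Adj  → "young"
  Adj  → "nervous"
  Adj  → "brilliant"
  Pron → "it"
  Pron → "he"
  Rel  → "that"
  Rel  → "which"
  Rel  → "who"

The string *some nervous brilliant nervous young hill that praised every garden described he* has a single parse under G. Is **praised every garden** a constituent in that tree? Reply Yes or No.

Yes

[S [NP [NP [Det some] [AP [Adj nervous] [AP [Adj brilliant] [AP [Adj nervous] [AP [Adj young]]]]] [N hill]] [RelC [Rel that] [VP [V praised] [NP [Det every] [N garden]]]]] [VP [V described] [NP [Pron he]]]]
The words 'praised every garden' are exhaustively dominated by a single VP node (built by VP → V NP), so they form a constituent.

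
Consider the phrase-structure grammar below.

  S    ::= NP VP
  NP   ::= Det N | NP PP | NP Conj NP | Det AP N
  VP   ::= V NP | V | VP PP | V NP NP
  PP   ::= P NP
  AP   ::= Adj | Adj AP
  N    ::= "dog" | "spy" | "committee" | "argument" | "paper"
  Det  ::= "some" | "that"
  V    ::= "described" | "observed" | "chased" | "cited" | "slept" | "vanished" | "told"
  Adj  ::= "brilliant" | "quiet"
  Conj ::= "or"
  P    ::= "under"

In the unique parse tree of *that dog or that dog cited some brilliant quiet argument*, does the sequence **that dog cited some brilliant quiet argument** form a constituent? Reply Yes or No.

No

[S [NP [NP [Det that] [N dog]] [Conj or] [NP [Det that] [N dog]]] [VP [V cited] [NP [Det some] [AP [Adj brilliant] [AP [Adj quiet]]] [N argument]]]]
The smallest constituent containing 'that dog cited some brilliant quiet argument' is the S spanning 'that dog or that dog cited some brilliant quiet argument'; no single node in the tree dominates exactly the given words.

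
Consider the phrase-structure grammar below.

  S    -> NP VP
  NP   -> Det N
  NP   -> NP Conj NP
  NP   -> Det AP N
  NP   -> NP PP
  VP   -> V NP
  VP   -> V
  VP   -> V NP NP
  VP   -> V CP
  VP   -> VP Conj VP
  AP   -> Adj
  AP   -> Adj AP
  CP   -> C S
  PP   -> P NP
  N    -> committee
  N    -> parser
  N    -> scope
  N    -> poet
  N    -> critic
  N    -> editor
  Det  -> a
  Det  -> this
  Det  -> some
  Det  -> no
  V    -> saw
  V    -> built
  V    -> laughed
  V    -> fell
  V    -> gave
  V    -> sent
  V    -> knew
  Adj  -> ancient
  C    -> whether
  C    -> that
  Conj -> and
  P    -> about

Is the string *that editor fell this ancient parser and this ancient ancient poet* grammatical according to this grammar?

Ungrammatical

A C word can never sit immediately before an N word in any string this grammar generates, so the substring 'that editor' rules out a derivation.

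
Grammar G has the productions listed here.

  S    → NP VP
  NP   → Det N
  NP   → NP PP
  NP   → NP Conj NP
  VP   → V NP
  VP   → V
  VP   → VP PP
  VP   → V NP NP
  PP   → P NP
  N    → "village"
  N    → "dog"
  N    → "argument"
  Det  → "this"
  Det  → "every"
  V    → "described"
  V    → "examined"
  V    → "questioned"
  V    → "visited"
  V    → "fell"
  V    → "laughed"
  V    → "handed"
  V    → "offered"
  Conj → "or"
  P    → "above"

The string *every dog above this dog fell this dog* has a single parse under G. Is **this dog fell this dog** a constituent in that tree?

No

[S [NP [NP [Det every] [N dog]] [PP [P above] [NP [Det this] [N dog]]]] [VP [V fell] [NP [Det this] [N dog]]]]
The smallest constituent containing 'this dog fell this dog' is the S spanning 'every dog above this dog fell this dog'; no single node in the tree dominates exactly the given words.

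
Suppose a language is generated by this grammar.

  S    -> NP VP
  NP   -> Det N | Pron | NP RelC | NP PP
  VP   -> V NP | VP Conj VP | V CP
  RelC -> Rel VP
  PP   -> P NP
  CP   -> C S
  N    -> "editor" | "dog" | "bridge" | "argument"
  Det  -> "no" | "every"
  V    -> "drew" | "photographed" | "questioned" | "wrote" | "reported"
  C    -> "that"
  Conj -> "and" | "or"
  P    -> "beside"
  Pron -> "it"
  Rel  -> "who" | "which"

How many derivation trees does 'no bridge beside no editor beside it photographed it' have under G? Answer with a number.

The two bracketings:
[S [NP [NP [Det no] [N bridge]] [PP [P beside] [NP [NP [Det no] [N editor]] [PP [P beside] [NP [Pron it]]]]]] [VP [V photographed] [NP [Pron it]]]]
[S [NP [NP [NP [Det no] [N bridge]] [PP [P beside] [NP [Det no] [N editor]]]] [PP [P beside] [NP [Pron it]]]] [VP [V photographed] [NP [Pron it]]]]
The trees differ in how a recursive rule is bracketed over the same span.

2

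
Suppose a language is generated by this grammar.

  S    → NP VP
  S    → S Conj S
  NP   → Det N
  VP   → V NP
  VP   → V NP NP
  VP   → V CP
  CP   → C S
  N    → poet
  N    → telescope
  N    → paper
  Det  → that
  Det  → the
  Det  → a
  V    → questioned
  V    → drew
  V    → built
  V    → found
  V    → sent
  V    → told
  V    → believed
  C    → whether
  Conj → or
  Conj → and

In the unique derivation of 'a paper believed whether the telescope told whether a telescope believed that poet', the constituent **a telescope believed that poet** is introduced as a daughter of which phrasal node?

CP

[S [NP [Det a] [N paper]] [VP [V believed] [CP [C whether] [S [NP [Det the] [N telescope]] [VP [V told] [CP [C whether] [S [NP [Det a] [N telescope]] [VP [V believed] [NP [Det that] [N poet]]]]]]]]]]
The span 'a telescope believed that poet' is the S node built by S → NP VP.
Its mother is the CP built by CP → C S.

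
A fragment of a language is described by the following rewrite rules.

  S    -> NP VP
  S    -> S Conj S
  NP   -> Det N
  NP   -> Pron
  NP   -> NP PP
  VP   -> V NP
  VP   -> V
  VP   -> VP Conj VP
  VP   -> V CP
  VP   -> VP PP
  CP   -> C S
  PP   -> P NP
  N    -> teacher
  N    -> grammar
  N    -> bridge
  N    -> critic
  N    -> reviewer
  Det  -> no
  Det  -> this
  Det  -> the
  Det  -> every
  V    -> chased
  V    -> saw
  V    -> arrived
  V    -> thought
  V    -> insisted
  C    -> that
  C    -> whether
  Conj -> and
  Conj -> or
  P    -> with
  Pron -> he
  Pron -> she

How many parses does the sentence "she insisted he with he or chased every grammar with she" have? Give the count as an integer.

Two of the 6 distinct bracketings:
[S [NP [Pron she]] [VP [VP [V insisted] [NP [NP [Pron he]] [PP [P with] [NP [Pron he]]]]] [Conj or] [VP [V chased] [NP [NP [Det every] [N grammar]] [PP [P with] [NP [Pron she]]]]]]]
[S [NP [Pron she]] [VP [VP [V insisted] [NP [NP [Pron he]] [PP [P with] [NP [Pron he]]]]] [Conj or] [VP [VP [V chased] [NP [Det every] [N grammar]]] [PP [P with] [NP [Pron she]]]]]]
The difference turns on whether VP → VP PP is used at the relevant span, versus an alternative expansion of VP.

6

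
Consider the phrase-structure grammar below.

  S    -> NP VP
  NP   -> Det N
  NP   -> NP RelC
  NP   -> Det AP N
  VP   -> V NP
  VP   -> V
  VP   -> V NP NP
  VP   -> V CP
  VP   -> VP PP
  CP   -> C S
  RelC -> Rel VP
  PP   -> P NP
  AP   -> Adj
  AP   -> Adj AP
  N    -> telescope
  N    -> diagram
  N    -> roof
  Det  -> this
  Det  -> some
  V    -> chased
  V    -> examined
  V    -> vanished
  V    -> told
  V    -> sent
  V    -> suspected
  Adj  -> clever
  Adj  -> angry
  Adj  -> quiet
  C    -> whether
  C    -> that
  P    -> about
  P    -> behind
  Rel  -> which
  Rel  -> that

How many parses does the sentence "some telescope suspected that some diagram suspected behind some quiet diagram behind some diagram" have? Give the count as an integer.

Two of the 3 distinct bracketings:
[S [NP [Det some] [N telescope]] [VP [V suspected] [CP [C that] [S [NP [Det some] [N diagram]] [VP [VP [VP [V suspected]] [PP [P behind] [NP [Det some] [AP [Adj quiet]] [N diagram]]]] [PP [P behind] [NP [Det some] [N diagram]]]]]]]]
[S [NP [Det some] [N telescope]] [VP [VP [V suspected] [CP [C that] [S [NP [Det some] [N diagram]] [VP [VP [V suspected]] [PP [P behind] [NP [Det some] [AP [Adj quiet]] [N diagram]]]]]]] [PP [P behind] [NP [Det some] [N diagram]]]]]
The trees differ in how a recursive rule is bracketed over the same span.

3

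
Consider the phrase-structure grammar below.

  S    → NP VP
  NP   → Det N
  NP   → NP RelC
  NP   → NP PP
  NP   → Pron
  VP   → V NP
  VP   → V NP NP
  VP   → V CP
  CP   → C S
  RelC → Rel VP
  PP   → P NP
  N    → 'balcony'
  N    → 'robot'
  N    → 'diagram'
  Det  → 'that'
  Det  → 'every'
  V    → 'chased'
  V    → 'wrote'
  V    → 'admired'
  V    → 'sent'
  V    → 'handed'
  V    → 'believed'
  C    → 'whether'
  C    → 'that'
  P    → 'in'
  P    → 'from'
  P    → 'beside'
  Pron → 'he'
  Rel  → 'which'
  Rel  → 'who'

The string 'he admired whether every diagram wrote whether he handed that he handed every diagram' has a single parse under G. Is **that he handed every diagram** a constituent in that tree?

[S [NP [Pron he]] [VP [V admired] [CP [C whether] [S [NP [Det every] [N diagram]] [VP [V wrote] [CP [C whether] [S [NP [Pron he]] [VP [V handed] [CP [C that] [S [NP [Pron he]] [VP [V handed] [NP [Det every] [N diagram]]]]]]]]]]]]]
The words 'that he handed every diagram' are exhaustively dominated by a single CP node (built by CP → C S), so they form a constituent.

Yes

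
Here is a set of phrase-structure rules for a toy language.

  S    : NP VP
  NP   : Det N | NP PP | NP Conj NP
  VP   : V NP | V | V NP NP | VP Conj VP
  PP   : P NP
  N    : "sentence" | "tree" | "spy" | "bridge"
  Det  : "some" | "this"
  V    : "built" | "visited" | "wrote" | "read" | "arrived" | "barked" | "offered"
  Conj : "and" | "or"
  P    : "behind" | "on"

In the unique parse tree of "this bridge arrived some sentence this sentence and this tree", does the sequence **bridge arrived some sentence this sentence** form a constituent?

No

[S [NP [Det this] [N bridge]] [VP [V arrived] [NP [Det some] [N sentence]] [NP [NP [Det this] [N sentence]] [Conj and] [NP [Det this] [N tree]]]]]
The smallest constituent containing 'bridge arrived some sentence this sentence' is the S spanning 'this bridge arrived some sentence this sentence and this tree'; no single node in the tree dominates exactly the given words.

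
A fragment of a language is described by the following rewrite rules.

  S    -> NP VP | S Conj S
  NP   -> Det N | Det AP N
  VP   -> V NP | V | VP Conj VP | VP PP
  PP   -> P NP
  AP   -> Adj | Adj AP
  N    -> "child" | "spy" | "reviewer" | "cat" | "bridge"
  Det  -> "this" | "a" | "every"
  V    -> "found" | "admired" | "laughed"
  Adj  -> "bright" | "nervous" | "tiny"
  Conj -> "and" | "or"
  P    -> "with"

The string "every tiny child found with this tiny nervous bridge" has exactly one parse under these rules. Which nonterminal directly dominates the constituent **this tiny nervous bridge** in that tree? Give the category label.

PP

[S [NP [Det every] [AP [Adj tiny]] [N child]] [VP [VP [V found]] [PP [P with] [NP [Det this] [AP [Adj tiny] [AP [Adj nervous]]] [N bridge]]]]]
The span 'this tiny nervous bridge' is the NP node built by NP → Det AP N.
Its mother is the PP built by PP → P NP.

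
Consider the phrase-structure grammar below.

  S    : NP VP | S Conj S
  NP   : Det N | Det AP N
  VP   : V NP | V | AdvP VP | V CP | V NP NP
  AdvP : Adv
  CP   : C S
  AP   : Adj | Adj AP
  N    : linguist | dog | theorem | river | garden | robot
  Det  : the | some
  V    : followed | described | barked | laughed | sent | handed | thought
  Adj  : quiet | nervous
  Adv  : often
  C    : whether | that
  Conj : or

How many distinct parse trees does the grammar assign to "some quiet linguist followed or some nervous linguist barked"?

[S [S [NP [Det some] [AP [Adj quiet]] [N linguist]] [VP [V followed]]] [Conj or] [S [NP [Det some] [AP [Adj nervous]] [N linguist]] [VP [V barked]]]]
No rule offers an alternative attachment or grouping for any span, so this is the only derivation.

1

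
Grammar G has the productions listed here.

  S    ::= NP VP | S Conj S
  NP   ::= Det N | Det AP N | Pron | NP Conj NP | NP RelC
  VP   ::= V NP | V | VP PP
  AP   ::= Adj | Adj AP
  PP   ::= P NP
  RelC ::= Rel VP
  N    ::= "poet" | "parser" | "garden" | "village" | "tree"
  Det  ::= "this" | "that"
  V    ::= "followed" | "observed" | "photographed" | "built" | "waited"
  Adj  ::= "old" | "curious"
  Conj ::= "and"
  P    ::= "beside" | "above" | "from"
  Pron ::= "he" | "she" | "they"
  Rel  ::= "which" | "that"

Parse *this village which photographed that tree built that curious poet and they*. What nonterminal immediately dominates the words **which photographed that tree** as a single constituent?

S
  NP
    NP
      Det: this
      N: village
    RelC
      Rel: which
      VP
        V: photographed
        NP
          Det: that
          N: tree
  VP
    V: built
    NP
      NP
        Det: that
        AP
          Adj: curious
        N: poet
      Conj: and
      NP
        Pron: they
The span 'which photographed that tree' is the RelC node built by RelC → Rel VP.

RelC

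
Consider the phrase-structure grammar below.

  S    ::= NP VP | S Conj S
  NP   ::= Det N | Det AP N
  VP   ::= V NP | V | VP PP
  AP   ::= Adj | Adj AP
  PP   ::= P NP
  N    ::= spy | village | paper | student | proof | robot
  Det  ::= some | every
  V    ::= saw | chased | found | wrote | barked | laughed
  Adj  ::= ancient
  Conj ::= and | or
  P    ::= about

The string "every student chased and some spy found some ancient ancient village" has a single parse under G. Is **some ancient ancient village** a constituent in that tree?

[S [S [NP [Det every] [N student]] [VP [V chased]]] [Conj and] [S [NP [Det some] [N spy]] [VP [V found] [NP [Det some] [AP [Adj ancient] [AP [Adj ancient]]] [N village]]]]]
The words 'some ancient ancient village' are exhaustively dominated by a single NP node (built by NP → Det AP N), so they form a constituent.

Yes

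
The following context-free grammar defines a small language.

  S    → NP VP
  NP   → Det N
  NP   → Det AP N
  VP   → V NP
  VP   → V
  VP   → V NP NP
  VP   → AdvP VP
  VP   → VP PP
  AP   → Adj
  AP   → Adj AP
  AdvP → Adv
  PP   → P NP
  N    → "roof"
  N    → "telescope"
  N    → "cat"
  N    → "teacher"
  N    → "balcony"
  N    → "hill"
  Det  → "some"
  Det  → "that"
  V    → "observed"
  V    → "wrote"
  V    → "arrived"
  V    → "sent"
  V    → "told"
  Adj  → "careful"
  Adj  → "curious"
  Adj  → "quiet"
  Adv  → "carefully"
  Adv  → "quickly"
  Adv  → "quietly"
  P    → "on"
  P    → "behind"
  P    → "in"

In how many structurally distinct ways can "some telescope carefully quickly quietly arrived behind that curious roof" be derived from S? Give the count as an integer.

Two of the 4 distinct bracketings:
[S [NP [Det some] [N telescope]] [VP [AdvP [Adv carefully]] [VP [AdvP [Adv quickly]] [VP [AdvP [Adv quietly]] [VP [VP [V arrived]] [PP [P behind] [NP [Det that] [AP [Adj curious]] [N roof]]]]]]]]
[S [NP [Det some] [N telescope]] [VP [AdvP [Adv carefully]] [VP [AdvP [Adv quickly]] [VP [VP [AdvP [Adv quietly]] [VP [V arrived]]] [PP [P behind] [NP [Det that] [AP [Adj curious]] [N roof]]]]]]]
The trees differ in how a recursive rule is bracketed over the same span.

4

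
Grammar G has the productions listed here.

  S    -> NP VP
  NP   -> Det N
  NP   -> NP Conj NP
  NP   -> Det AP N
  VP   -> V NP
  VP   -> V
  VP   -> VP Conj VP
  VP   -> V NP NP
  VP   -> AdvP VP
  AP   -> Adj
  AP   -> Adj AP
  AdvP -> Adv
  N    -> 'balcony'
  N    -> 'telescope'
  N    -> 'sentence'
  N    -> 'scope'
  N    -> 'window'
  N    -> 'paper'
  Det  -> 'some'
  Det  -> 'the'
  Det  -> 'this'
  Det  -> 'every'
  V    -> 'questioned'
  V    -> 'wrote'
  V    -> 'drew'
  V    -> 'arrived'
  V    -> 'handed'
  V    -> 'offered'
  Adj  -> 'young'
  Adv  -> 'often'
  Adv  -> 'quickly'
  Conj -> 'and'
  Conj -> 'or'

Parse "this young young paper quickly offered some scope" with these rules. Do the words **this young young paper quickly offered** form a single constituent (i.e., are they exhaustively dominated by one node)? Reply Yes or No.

[S [NP [Det this] [AP [Adj young] [AP [Adj young]]] [N paper]] [VP [AdvP [Adv quickly]] [VP [V offered] [NP [Det some] [N scope]]]]]
The smallest constituent containing 'this young young paper quickly offered' is the S spanning 'this young young paper quickly offered some scope'; no single node in the tree dominates exactly the given words.

No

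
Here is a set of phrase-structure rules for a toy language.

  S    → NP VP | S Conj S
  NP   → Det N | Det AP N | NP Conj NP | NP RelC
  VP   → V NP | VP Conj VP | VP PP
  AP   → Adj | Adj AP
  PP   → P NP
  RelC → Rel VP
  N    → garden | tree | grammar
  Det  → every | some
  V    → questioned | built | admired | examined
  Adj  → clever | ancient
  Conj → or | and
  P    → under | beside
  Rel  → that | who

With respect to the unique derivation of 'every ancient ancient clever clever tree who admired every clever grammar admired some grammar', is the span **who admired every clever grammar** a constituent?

Yes

[S [NP [NP [Det every] [AP [Adj ancient] [AP [Adj ancient] [AP [Adj clever] [AP [Adj clever]]]]] [N tree]] [RelC [Rel who] [VP [V admired] [NP [Det every] [AP [Adj clever]] [N grammar]]]]] [VP [V admired] [NP [Det some] [N grammar]]]]
The words 'who admired every clever grammar' are exhaustively dominated by a single RelC node (built by RelC → Rel VP), so they form a constituent.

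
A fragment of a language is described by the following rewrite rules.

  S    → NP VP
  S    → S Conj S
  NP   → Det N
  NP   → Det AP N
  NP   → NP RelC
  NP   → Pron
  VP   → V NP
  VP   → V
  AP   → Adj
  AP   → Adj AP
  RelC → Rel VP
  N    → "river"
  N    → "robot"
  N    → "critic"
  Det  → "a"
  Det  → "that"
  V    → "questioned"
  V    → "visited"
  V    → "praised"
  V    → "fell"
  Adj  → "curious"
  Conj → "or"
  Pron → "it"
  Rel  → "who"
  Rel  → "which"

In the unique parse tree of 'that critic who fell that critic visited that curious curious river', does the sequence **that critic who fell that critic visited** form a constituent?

[S [NP [NP [Det that] [N critic]] [RelC [Rel who] [VP [V fell] [NP [Det that] [N critic]]]]] [VP [V visited] [NP [Det that] [AP [Adj curious] [AP [Adj curious]]] [N river]]]]
The smallest constituent containing 'that critic who fell that critic visited' is the S spanning 'that critic who fell that critic visited that curious curious river'; no single node in the tree dominates exactly the given words.

No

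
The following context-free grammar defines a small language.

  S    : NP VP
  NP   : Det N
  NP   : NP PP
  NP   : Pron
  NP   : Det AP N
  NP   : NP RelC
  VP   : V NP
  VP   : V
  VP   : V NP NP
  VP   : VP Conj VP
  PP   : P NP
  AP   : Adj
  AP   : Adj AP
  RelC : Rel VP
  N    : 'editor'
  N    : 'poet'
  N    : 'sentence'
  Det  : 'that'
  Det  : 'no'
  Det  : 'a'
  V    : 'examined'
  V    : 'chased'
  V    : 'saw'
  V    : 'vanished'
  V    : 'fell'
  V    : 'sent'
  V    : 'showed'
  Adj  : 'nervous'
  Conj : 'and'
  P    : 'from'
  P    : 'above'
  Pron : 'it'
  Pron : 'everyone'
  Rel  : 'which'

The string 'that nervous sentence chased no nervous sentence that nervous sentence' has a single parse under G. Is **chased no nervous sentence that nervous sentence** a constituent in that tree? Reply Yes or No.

Yes

[S [NP [Det that] [AP [Adj nervous]] [N sentence]] [VP [V chased] [NP [Det no] [AP [Adj nervous]] [N sentence]] [NP [Det that] [AP [Adj nervous]] [N sentence]]]]
The words 'chased no nervous sentence that nervous sentence' are exhaustively dominated by a single VP node (built by VP → V NP NP), so they form a constituent.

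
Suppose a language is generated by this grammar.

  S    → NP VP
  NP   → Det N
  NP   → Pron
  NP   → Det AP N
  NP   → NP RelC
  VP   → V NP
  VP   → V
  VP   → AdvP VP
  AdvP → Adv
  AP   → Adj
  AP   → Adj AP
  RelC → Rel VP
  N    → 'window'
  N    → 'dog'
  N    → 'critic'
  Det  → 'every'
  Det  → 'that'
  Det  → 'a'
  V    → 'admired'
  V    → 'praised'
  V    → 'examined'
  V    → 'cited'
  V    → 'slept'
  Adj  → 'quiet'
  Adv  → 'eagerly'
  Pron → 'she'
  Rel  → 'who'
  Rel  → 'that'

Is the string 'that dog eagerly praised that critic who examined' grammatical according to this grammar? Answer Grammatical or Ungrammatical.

[S [NP [Det that] [N dog]] [VP [AdvP [Adv eagerly]] [VP [V praised] [NP [NP [Det that] [N critic]] [RelC [Rel who] [VP [V examined]]]]]]]
Every word is introduced by a lexical rule and the phrasal rules combine the resulting categories into a single S.

Grammatical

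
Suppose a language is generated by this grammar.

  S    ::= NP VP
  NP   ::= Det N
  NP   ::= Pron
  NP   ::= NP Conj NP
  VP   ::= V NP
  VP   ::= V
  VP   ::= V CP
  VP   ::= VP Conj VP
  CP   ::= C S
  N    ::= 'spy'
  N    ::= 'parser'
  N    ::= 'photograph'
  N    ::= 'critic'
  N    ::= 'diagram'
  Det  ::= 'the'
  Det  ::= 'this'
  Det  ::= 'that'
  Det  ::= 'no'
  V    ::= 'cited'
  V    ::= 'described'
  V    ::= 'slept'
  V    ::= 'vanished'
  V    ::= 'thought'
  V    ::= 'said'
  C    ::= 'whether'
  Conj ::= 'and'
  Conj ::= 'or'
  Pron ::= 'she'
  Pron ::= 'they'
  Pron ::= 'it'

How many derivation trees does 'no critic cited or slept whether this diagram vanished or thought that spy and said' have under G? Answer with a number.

9

Two of the 9 distinct bracketings:
[S [NP [Det no] [N critic]] [VP [VP [V cited]] [Conj or] [VP [V slept] [CP [C whether] [S [NP [Det this] [N diagram]] [VP [VP [V vanished]] [Conj or] [VP [VP [V thought] [NP [Det that] [N spy]]] [Conj and] [VP [V said]]]]]]]]]
[S [NP [Det no] [N critic]] [VP [VP [V cited]] [Conj or] [VP [V slept] [CP [C whether] [S [NP [Det this] [N diagram]] [VP [VP [VP [V vanished]] [Conj or] [VP [V thought] [NP [Det that] [N spy]]]] [Conj and] [VP [V said]]]]]]]]
The trees differ in how a recursive rule is bracketed over the same span.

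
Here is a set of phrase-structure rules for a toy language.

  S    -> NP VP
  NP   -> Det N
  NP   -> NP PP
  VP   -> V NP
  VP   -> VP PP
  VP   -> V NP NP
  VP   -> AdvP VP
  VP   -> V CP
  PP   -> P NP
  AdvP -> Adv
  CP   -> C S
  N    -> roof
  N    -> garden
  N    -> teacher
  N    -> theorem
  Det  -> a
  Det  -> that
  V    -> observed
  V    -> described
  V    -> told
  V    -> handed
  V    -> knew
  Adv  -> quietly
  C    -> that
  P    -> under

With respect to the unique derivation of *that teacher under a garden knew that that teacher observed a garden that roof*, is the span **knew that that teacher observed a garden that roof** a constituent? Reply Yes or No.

[S [NP [NP [Det that] [N teacher]] [PP [P under] [NP [Det a] [N garden]]]] [VP [V knew] [CP [C that] [S [NP [Det that] [N teacher]] [VP [V observed] [NP [Det a] [N garden]] [NP [Det that] [N roof]]]]]]]
The words 'knew that that teacher observed a garden that roof' are exhaustively dominated by a single VP node (built by VP → V CP), so they form a constituent.

Yes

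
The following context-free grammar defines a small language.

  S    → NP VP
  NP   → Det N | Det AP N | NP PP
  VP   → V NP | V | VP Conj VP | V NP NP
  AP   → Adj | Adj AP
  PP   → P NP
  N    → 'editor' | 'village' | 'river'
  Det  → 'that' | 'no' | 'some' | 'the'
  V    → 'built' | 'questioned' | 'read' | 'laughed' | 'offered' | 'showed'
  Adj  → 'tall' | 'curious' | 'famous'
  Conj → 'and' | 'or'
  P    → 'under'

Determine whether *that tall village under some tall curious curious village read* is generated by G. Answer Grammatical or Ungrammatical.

[S [NP [NP [Det that] [AP [Adj tall]] [N village]] [PP [P under] [NP [Det some] [AP [Adj tall] [AP [Adj curious] [AP [Adj curious]]]] [N village]]]] [VP [V read]]]
The bracketing above is licensed at every node by one of the given productions, with S at the root.

Grammatical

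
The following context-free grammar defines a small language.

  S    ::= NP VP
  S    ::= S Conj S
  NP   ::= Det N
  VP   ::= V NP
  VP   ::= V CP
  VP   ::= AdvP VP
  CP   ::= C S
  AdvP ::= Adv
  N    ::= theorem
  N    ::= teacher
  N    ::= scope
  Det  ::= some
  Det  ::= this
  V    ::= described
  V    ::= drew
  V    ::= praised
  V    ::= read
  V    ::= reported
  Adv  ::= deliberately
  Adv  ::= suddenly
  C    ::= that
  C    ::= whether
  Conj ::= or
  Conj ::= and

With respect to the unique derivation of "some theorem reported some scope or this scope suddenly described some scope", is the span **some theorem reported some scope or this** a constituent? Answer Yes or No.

No

[S [S [NP [Det some] [N theorem]] [VP [V reported] [NP [Det some] [N scope]]]] [Conj or] [S [NP [Det this] [N scope]] [VP [AdvP [Adv suddenly]] [VP [V described] [NP [Det some] [N scope]]]]]]
The smallest constituent containing 'some theorem reported some scope or this' is the S spanning 'some theorem reported some scope or this scope suddenly described some scope'; no single node in the tree dominates exactly the given words.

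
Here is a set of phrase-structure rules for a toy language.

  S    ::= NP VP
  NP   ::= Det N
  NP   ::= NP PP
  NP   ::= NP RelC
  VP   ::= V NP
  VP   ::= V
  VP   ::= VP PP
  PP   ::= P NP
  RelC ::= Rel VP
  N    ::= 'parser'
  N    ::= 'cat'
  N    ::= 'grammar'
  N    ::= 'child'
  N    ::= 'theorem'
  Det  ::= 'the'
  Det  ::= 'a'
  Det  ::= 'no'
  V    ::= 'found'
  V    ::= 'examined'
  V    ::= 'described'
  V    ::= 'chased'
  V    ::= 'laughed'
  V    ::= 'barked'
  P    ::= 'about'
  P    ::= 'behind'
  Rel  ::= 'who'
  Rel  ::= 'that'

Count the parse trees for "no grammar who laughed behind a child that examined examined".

4

Two of the 4 distinct bracketings:
[S [NP [NP [NP [Det no] [N grammar]] [RelC [Rel who] [VP [V laughed]]]] [PP [P behind] [NP [NP [Det a] [N child]] [RelC [Rel that] [VP [V examined]]]]]] [VP [V examined]]]
[S [NP [NP [Det no] [N grammar]] [RelC [Rel who] [VP [VP [V laughed]] [PP [P behind] [NP [NP [Det a] [N child]] [RelC [Rel that] [VP [V examined]]]]]]]] [VP [V examined]]]
The difference turns on whether NP → NP PP is used at the relevant span, versus an alternative expansion of NP.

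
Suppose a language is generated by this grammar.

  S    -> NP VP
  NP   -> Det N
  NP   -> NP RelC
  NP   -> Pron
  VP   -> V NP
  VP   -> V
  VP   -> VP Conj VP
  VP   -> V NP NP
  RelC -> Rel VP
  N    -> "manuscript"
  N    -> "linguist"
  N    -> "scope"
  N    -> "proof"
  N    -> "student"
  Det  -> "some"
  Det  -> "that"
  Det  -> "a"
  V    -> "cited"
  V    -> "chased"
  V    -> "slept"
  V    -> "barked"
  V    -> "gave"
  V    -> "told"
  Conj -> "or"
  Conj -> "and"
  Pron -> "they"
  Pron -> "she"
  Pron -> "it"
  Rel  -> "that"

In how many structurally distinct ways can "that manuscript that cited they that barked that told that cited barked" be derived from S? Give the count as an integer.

Two of the 4 distinct bracketings:
[S [NP [NP [Det that] [N manuscript]] [RelC [Rel that] [VP [V cited] [NP [NP [NP [NP [Pron they]] [RelC [Rel that] [VP [V barked]]]] [RelC [Rel that] [VP [V told]]]] [RelC [Rel that] [VP [V cited]]]]]]] [VP [V barked]]]
[S [NP [NP [NP [Det that] [N manuscript]] [RelC [Rel that] [VP [V cited] [NP [NP [NP [Pron they]] [RelC [Rel that] [VP [V barked]]]] [RelC [Rel that] [VP [V told]]]]]]] [RelC [Rel that] [VP [V cited]]]] [VP [V barked]]]
The trees differ in how a recursive rule is bracketed over the same span.

4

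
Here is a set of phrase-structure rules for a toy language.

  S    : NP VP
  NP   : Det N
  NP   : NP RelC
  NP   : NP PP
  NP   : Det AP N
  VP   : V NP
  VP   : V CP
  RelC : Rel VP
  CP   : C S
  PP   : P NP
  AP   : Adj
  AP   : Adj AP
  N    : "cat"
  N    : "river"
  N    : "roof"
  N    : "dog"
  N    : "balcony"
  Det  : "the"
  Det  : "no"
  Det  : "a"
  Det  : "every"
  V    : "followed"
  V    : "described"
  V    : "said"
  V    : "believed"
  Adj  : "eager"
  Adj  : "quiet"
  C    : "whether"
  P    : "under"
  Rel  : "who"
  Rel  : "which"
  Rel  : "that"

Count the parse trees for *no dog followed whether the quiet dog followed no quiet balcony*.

1

[S [NP [Det no] [N dog]] [VP [V followed] [CP [C whether] [S [NP [Det the] [AP [Adj quiet]] [N dog]] [VP [V followed] [NP [Det no] [AP [Adj quiet]] [N balcony]]]]]]]
No rule offers an alternative attachment or grouping for any span, so this is the only derivation.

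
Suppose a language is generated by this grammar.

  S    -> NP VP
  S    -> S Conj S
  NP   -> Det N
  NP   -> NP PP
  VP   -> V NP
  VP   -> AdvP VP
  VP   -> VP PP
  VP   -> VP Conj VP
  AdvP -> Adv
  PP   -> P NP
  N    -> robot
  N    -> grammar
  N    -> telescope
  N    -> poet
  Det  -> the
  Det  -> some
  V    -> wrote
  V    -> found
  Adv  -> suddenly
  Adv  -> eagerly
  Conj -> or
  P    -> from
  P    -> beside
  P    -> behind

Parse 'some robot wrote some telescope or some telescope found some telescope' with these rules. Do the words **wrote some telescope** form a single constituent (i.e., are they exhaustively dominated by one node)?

Yes

[S [S [NP [Det some] [N robot]] [VP [V wrote] [NP [Det some] [N telescope]]]] [Conj or] [S [NP [Det some] [N telescope]] [VP [V found] [NP [Det some] [N telescope]]]]]
The words 'wrote some telescope' are exhaustively dominated by a single VP node (built by VP → V NP), so they form a constituent.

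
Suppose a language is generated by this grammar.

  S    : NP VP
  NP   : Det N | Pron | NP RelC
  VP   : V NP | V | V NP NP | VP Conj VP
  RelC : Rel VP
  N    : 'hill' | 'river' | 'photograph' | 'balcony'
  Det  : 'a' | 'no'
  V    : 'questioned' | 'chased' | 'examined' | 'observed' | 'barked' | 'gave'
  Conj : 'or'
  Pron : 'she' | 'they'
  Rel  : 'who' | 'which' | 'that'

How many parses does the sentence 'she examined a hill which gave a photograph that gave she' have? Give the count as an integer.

6

Two of the 6 distinct bracketings:
[S [NP [Pron she]] [VP [V examined] [NP [NP [Det a] [N hill]] [RelC [Rel which] [VP [V gave] [NP [NP [Det a] [N photograph]] [RelC [Rel that] [VP [V gave] [NP [Pron she]]]]]]]]]]
[S [NP [Pron she]] [VP [V examined] [NP [NP [Det a] [N hill]] [RelC [Rel which] [VP [V gave] [NP [NP [Det a] [N photograph]] [RelC [Rel that] [VP [V gave]]]] [NP [Pron she]]]]]]]
The difference turns on whether VP → V is used at the relevant span, versus an alternative expansion of VP.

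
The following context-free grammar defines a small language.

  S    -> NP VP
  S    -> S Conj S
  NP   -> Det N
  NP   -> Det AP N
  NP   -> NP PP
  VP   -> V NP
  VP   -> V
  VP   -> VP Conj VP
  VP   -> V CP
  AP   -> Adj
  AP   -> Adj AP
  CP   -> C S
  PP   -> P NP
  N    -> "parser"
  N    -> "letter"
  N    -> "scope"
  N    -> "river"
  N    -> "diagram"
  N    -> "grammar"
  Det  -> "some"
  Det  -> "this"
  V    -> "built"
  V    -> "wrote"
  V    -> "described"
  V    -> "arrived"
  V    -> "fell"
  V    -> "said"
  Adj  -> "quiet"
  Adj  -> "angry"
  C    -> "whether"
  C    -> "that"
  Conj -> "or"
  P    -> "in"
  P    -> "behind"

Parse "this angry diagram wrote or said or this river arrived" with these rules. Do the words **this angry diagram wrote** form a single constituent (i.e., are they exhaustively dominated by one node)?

No

[S [S [NP [Det this] [AP [Adj angry]] [N diagram]] [VP [VP [V wrote]] [Conj or] [VP [V said]]]] [Conj or] [S [NP [Det this] [N river]] [VP [V arrived]]]]
The smallest constituent containing 'this angry diagram wrote' is the S spanning 'this angry diagram wrote or said'; no single node in the tree dominates exactly the given words.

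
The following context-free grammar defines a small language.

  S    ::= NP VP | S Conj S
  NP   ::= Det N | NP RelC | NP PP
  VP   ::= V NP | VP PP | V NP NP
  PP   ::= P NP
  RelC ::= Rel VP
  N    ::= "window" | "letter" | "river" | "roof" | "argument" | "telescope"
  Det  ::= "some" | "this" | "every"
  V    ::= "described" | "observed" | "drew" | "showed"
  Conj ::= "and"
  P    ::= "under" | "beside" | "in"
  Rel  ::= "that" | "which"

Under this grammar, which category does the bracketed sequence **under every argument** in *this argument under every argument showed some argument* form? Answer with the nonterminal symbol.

[S [NP [NP [Det this] [N argument]] [PP [P under] [NP [Det every] [N argument]]]] [VP [V showed] [NP [Det some] [N argument]]]]
The span 'under every argument' is the PP node built by PP → P NP.

PP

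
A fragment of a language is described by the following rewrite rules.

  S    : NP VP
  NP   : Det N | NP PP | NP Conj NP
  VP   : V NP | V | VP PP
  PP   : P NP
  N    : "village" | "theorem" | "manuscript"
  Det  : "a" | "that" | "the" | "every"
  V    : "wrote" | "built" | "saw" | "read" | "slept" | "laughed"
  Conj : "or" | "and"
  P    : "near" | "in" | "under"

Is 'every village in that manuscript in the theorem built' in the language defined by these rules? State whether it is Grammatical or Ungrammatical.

[S [NP [NP [Det every] [N village]] [PP [P in] [NP [NP [Det that] [N manuscript]] [PP [P in] [NP [Det the] [N theorem]]]]]] [VP [V built]]]
The bracketing above is licensed at every node by one of the given productions, with S at the root.

Grammatical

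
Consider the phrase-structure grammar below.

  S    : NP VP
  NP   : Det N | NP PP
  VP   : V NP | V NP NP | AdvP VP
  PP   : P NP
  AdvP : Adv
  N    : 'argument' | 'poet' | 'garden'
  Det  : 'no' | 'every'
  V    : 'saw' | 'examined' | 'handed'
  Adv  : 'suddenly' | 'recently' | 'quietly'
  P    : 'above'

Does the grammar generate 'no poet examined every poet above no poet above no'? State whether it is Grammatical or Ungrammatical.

Ungrammatical

For S → NP VP, the only prefix that parses as NP is 'no poet', but the remainder 'examined every poet above no poet above no' is not a VP under these rules.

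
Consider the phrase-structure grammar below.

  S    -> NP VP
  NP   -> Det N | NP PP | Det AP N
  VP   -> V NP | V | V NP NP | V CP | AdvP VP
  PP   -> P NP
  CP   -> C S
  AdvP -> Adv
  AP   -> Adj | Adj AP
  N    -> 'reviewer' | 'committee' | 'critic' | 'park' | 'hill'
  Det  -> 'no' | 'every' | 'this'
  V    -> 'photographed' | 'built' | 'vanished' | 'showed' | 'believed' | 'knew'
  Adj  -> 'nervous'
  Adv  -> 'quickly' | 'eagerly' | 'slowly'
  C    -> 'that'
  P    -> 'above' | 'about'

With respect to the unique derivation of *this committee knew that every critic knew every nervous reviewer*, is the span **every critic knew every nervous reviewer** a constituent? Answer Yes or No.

Yes

[S [NP [Det this] [N committee]] [VP [V knew] [CP [C that] [S [NP [Det every] [N critic]] [VP [V knew] [NP [Det every] [AP [Adj nervous]] [N reviewer]]]]]]]
The words 'every critic knew every nervous reviewer' are exhaustively dominated by a single S node (built by S → NP VP), so they form a constituent.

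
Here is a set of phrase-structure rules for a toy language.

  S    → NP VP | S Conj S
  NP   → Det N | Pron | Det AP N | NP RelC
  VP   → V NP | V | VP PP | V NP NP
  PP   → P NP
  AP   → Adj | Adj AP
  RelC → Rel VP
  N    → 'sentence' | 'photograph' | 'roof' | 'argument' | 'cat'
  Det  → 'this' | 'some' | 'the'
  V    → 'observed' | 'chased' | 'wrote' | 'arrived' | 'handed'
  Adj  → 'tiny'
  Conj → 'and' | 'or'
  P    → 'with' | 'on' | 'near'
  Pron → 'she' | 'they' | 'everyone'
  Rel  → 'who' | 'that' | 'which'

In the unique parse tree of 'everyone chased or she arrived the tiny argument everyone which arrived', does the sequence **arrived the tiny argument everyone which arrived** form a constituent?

[S [S [NP [Pron everyone]] [VP [V chased]]] [Conj or] [S [NP [Pron she]] [VP [V arrived] [NP [Det the] [AP [Adj tiny]] [N argument]] [NP [NP [Pron everyone]] [RelC [Rel which] [VP [V arrived]]]]]]]
The words 'arrived the tiny argument everyone which arrived' are exhaustively dominated by a single VP node (built by VP → V NP NP), so they form a constituent.

Yes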